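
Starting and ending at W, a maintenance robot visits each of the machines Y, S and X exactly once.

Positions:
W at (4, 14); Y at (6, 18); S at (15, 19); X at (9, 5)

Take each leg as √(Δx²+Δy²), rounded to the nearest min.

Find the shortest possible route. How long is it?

Minimum total distance: 38 min.

With 3 stops there are 3!/2 = 3 distinct round trips (a route and its reverse cost the same).
W - Y - S - X - W: 4+9+15+10 = 38
W - Y - X - S - W: 4+13+15+12 = 44
W - S - Y - X - W: 12+9+13+10 = 44
The minimum is 38.
One optimal route: W → Y → S → X → W (or its reverse).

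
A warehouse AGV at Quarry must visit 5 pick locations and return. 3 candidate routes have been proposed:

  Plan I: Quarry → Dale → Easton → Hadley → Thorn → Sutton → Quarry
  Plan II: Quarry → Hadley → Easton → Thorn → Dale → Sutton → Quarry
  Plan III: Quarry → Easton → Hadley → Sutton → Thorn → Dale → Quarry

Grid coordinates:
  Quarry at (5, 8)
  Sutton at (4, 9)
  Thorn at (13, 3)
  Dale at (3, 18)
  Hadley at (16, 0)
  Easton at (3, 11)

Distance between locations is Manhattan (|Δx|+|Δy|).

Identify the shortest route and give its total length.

66 — Plan I is the shortest.

Plan I: 12 + 7 + 24 + 6 + 15 + 2 = 66
Plan II: 19 + 24 + 18 + 25 + 10 + 2 = 98
Plan III: 5 + 24 + 21 + 15 + 25 + 12 = 102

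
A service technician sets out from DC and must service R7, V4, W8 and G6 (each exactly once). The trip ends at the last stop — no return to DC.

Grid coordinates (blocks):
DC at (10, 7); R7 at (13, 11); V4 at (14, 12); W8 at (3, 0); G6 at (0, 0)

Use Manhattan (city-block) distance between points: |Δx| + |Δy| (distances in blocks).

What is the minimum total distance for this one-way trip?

There are 4! = 24 possible orderings.
DC→R7→V4→W8→G6: 7+2+23+3 = 35
DC→R7→V4→G6→W8: 7+2+26+3 = 38
DC→R7→W8→V4→G6: 7+21+23+26 = 77
DC→R7→W8→G6→V4: 7+21+3+26 = 57
DC→R7→G6→V4→W8: 7+24+26+23 = 80
DC→R7→G6→W8→V4: 7+24+3+23 = 57
DC→V4→R7→W8→G6: 9+2+21+3 = 35
DC→V4→R7→G6→W8: 9+2+24+3 = 38
DC→V4→W8→R7→G6: 9+23+21+24 = 77
DC→V4→W8→G6→R7: 9+23+3+24 = 59
DC→V4→G6→R7→W8: 9+26+24+21 = 80
DC→V4→G6→W8→R7: 9+26+3+21 = 59
DC→W8→R7→V4→G6: 14+21+2+26 = 63
DC→W8→R7→G6→V4: 14+21+24+26 = 85
… (10 more)
The minimum is 35.
One shortest path: DC → R7 → V4 → W8 → G6.

Minimum one-way distance = 35 blocks.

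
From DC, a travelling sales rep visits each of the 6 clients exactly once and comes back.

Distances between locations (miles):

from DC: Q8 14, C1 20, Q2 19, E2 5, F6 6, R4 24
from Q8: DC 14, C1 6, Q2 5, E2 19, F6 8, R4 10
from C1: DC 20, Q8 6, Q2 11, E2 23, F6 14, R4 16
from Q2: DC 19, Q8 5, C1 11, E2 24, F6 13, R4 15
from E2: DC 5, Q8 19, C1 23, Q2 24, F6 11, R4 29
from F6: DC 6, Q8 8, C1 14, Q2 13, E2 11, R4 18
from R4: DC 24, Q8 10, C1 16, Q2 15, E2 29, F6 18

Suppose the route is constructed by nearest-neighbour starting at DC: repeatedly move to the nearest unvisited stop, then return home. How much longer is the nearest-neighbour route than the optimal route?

The nearest-neighbour route is 2 miles longer than optimal.

From DC: E2=5, F6=6, Q8=14, Q2=19, C1=20, R4=24 → choose E2 (5).
From E2: F6=11, Q8=19, C1=23, Q2=24, R4=29 → choose F6 (11).
From F6: Q8=8, Q2=13, C1=14, R4=18 → choose Q8 (8).
From Q8: Q2=5, C1=6, R4=10 → choose Q2 (5).
From Q2: C1=11, R4=15 → choose C1 (11).
From C1: R4=16 → choose R4 (16).
NN route DC → E2 → F6 → Q8 → Q2 → C1 → R4 → DC costs 80.
Optimal: DC → E2 → C1 → Q8 → Q2 → R4 → F6 → DC costs 78 (by enumerating all 360 distinct tours).
Excess = 80 − 78 = 2.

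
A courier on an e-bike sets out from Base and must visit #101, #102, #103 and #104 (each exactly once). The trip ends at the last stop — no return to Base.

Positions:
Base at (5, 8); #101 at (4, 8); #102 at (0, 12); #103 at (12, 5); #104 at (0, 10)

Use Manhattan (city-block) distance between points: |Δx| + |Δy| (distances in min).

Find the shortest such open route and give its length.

There are 4! = 24 possible orderings.
Base → #101 → #102 → #103 → #104: 1+8+19+17 = 45
Base → #101 → #102 → #104 → #103: 1+8+2+17 = 28
Base → #101 → #103 → #102 → #104: 1+11+19+2 = 33
Base → #101 → #103 → #104 → #102: 1+11+17+2 = 31
Base → #101 → #104 → #102 → #103: 1+6+2+19 = 28
Base → #101 → #104 → #103 → #102: 1+6+17+19 = 43
Base → #102 → #101 → #103 → #104: 9+8+11+17 = 45
Base → #102 → #101 → #104 → #103: 9+8+6+17 = 40
Base → #102 → #103 → #101 → #104: 9+19+11+6 = 45
Base → #102 → #103 → #104 → #101: 9+19+17+6 = 51
Base → #102 → #104 → #101 → #103: 9+2+6+11 = 28
Base → #102 → #104 → #103 → #101: 9+2+17+11 = 39
Base → #103 → #101 → #102 → #104: 10+11+8+2 = 31
Base → #103 → #101 → #104 → #102: 10+11+6+2 = 29
… (10 more)
The minimum is 28.
One shortest path: Base → #101 → #102 → #104 → #103.

Minimum one-way distance = 28 min.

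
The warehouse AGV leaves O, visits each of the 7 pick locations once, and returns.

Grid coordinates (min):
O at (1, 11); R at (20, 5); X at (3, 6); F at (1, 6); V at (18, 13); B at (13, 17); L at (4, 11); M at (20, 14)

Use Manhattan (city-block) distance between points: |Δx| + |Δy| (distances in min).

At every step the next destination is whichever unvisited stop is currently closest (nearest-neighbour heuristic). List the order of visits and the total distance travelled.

Nearest-neighbour total = 70 min; route O → L → X → F → R → M → V → B → O.

O → [L:3 / F:5 / X:7 / B:18 / V:19 / M:22 / R:25] → L (3)
L → [X:6 / F:8 / B:15 / V:16 / M:19 / R:22] → X (6)
X → [F:2 / R:18 / B:21 / V:22 / M:25] → F (2)
F → [R:20 / B:23 / V:24 / M:27] → R (20)
R → [M:9 / V:10 / B:19] → M (9)
M → [V:3 / B:10] → V (3)
V → [B:9] → B (9)
Return B→O: 18.
Total = 3 + 6 + 2 + 20 + 9 + 3 + 9 + 18 = 70.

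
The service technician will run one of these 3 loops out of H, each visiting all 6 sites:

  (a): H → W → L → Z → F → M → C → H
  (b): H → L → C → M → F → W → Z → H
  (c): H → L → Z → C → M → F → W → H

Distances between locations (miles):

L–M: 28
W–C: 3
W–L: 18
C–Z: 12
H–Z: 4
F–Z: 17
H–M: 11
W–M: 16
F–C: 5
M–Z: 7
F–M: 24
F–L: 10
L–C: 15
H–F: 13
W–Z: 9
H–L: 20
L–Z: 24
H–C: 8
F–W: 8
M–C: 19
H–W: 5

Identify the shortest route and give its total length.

(a): 5 + 18 + 24 + 17 + 24 + 19 + 8 = 115
(b): 20 + 15 + 19 + 24 + 8 + 9 + 4 = 99
(c): 20 + 24 + 12 + 19 + 24 + 8 + 5 = 112

Shortest is (b), total 99 miles.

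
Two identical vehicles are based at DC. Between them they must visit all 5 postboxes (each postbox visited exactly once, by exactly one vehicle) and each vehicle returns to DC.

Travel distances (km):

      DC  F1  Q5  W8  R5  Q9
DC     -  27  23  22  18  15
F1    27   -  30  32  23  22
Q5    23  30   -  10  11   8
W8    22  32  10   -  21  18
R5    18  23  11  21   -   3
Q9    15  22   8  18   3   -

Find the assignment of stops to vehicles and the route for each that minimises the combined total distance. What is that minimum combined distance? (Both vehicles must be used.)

115 km — the smallest possible combined total.

There are 2^4 − 1 = 15 ways to divide the 5 stops into two non-empty groups. For each, the best each vehicle can do is its own shortest tour through its group:
  {F1} + {Q5, W8, R5, Q9}: 54 + 61 = 115
  {Q5} + {F1, W8, R5, Q9}: 46 + 93 = 139
  {F1, Q5} + {W8, R5, Q9}: 80 + 61 = 141
  {W8} + {F1, Q5, R5, Q9}: 44 + 84 = 128
  {F1, W8} + {Q5, R5, Q9}: 81 + 52 = 133
  {Q5, W8} + {F1, R5, Q9}: 55 + 68 = 123
  … (15 splits in total)
Best: vehicle 1 DC → F1 → DC = 54; vehicle 2 DC → W8 → Q5 → R5 → Q9 → DC = 61; combined 115.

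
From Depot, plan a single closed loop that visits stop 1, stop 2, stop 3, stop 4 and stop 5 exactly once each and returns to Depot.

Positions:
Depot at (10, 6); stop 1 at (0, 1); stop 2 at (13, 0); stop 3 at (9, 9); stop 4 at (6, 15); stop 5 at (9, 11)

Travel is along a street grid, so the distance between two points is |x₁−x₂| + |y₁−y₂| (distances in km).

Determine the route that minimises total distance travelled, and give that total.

Depot - stop 1 - stop 2 - stop 3 - stop 4 - stop 5 - Depot: 15+14+13+9+7+6 = 64
Depot - stop 1 - stop 2 - stop 3 - stop 5 - stop 4 - Depot: 15+14+13+2+7+13 = 64
Depot - stop 1 - stop 2 - stop 4 - stop 3 - stop 5 - Depot: 15+14+22+9+2+6 = 68
Depot - stop 1 - stop 2 - stop 4 - stop 5 - stop 3 - Depot: 15+14+22+7+2+4 = 64
Depot - stop 1 - stop 2 - stop 5 - stop 3 - stop 4 - Depot: 15+14+15+2+9+13 = 68
Depot - stop 1 - stop 2 - stop 5 - stop 4 - stop 3 - Depot: 15+14+15+7+9+4 = 64
Depot - stop 1 - stop 3 - stop 2 - stop 4 - stop 5 - Depot: 15+17+13+22+7+6 = 80
Depot - stop 1 - stop 3 - stop 2 - stop 5 - stop 4 - Depot: 15+17+13+15+7+13 = 80
Depot - stop 1 - stop 3 - stop 4 - stop 2 - stop 5 - Depot: 15+17+9+22+15+6 = 84
Depot - stop 1 - stop 3 - stop 4 - stop 5 - stop 2 - Depot: 15+17+9+7+15+9 = 72
Depot - stop 1 - stop 3 - stop 5 - stop 2 - stop 4 - Depot: 15+17+2+15+22+13 = 84
Depot - stop 1 - stop 3 - stop 5 - stop 4 - stop 2 - Depot: 15+17+2+7+22+9 = 72
Depot - stop 1 - stop 4 - stop 2 - stop 3 - stop 5 - Depot: 15+20+22+13+2+6 = 78
Depot - stop 1 - stop 4 - stop 2 - stop 5 - stop 3 - Depot: 15+20+22+15+2+4 = 78
… (46 more)
Depot - stop 2 - stop 1 - stop 4 - stop 5 - stop 3 - Depot: 9+14+20+7+2+4 = 56  ← best
The minimum is 56.
One optimal route: Depot → stop 2 → stop 1 → stop 4 → stop 5 → stop 3 → Depot (or its reverse).

Minimum total distance: 56 km.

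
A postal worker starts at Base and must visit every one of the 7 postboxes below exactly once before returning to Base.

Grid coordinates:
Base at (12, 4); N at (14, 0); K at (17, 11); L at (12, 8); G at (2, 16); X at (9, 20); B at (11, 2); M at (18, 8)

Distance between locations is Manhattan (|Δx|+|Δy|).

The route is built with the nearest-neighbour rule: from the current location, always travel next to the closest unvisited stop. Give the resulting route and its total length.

Base → [B:3 / L:4 / N:6 / M:10 / K:12 / X:19 / G:22] → B (3)
B → [N:5 / L:7 / M:13 / K:15 / X:20 / G:23] → N (5)
N → [L:10 / M:12 / K:14 / X:25 / G:28] → L (10)
L → [M:6 / K:8 / X:15 / G:18] → M (6)
M → [K:4 / X:21 / G:24] → K (4)
K → [X:17 / G:20] → X (17)
X → [G:11] → G (11)
Return G→Base: 22.
Total = 3 + 5 + 10 + 6 + 4 + 17 + 11 + 22 = 78.

78 along Base → B → N → L → M → K → X → G → Base.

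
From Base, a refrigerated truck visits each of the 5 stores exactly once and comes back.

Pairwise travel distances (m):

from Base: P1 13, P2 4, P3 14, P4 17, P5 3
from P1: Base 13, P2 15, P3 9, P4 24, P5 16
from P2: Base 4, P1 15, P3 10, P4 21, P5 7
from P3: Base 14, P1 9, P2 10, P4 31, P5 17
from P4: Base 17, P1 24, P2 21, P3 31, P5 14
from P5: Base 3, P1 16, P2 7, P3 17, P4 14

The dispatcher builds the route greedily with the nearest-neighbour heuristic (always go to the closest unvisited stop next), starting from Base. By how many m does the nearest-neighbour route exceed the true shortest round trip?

Base: P5=3, P2=4, P1=13, P3=14, P4=17 ⇒ P5
P5: P2=7, P4=14, P1=16, P3=17 ⇒ P2
P2: P3=10, P1=15, P4=21 ⇒ P3
P3: P1=9, P4=31 ⇒ P1
P1: P4=24 ⇒ P4
NN route Base → P5 → P2 → P3 → P1 → P4 → Base costs 70.
Optimal: Base → P2 → P3 → P1 → P4 → P5 → Base costs 64 (by enumerating all 60 distinct tours).
Excess = 70 − 64 = 6.

6 m longer than the optimal tour.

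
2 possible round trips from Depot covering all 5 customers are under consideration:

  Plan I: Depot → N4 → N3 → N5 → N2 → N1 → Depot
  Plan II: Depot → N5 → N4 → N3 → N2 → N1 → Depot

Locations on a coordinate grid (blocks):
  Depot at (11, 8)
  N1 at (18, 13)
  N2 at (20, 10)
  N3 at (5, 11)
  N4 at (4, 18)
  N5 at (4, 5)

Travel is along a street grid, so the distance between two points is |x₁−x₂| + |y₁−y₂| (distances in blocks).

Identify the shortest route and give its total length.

Shortest is Plan II, total 64 blocks.

Plan I: 17 + 8 + 7 + 21 + 5 + 12 = 70
Plan II: 10 + 13 + 8 + 16 + 5 + 12 = 64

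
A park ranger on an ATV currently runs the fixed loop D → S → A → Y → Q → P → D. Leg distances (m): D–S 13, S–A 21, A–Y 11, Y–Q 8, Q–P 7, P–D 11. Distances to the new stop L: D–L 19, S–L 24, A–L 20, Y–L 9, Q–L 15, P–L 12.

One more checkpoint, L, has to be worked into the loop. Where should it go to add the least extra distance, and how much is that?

+16 m — insert L between Y and Q.

Insertion cost between consecutive stops i–j is d(i,L) + d(L,j) − d(i,j):
  between D and S: 19 + 24 − 13 = 30
  between S and A: 24 + 20 − 21 = 23
  between A and Y: 20 + 9 − 11 = 18
  between Y and Q: 9 + 15 − 8 = 16
  between Q and P: 15 + 12 − 7 = 20
  between P and D: 12 + 19 − 11 = 20
Cheapest insertion is between Y and Q, adding 16.
New total = 71 + 16 = 87.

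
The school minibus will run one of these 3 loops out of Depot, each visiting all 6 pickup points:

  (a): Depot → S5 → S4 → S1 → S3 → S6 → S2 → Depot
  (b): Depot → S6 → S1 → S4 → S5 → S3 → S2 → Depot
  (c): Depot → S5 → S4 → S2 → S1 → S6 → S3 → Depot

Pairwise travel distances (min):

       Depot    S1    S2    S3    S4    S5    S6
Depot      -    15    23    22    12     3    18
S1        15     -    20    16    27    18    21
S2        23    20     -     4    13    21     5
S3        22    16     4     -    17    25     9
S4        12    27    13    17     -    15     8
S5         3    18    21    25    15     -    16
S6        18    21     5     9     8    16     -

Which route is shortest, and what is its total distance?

Shortest is (a), total 98 min.

(a): 3 + 15 + 27 + 16 + 9 + 5 + 23 = 98
(b): 18 + 21 + 27 + 15 + 25 + 4 + 23 = 133
(c): 3 + 15 + 13 + 20 + 21 + 9 + 22 = 103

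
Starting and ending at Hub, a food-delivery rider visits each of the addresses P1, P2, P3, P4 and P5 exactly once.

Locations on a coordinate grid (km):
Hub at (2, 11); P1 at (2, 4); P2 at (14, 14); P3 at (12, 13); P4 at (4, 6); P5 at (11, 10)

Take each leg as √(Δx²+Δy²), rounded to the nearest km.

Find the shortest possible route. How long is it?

35 km — the shortest possible round trip.

Hub→P1→P2→P3→P4→P5→Hub: 7+16+2+11+8+9 = 53
Hub→P1→P2→P3→P5→P4→Hub: 7+16+2+3+8+5 = 41
Hub→P1→P2→P4→P3→P5→Hub: 7+16+13+11+3+9 = 59
Hub→P1→P2→P4→P5→P3→Hub: 7+16+13+8+3+10 = 57
Hub→P1→P2→P5→P3→P4→Hub: 7+16+5+3+11+5 = 47
Hub→P1→P2→P5→P4→P3→Hub: 7+16+5+8+11+10 = 57
Hub→P1→P3→P2→P4→P5→Hub: 7+13+2+13+8+9 = 52
Hub→P1→P3→P2→P5→P4→Hub: 7+13+2+5+8+5 = 40
Hub→P1→P3→P4→P2→P5→Hub: 7+13+11+13+5+9 = 58
Hub→P1→P3→P4→P5→P2→Hub: 7+13+11+8+5+12 = 56
Hub→P1→P3→P5→P2→P4→Hub: 7+13+3+5+13+5 = 46
Hub→P1→P3→P5→P4→P2→Hub: 7+13+3+8+13+12 = 56
Hub→P1→P4→P2→P3→P5→Hub: 7+3+13+2+3+9 = 37
Hub→P1→P4→P2→P5→P3→Hub: 7+3+13+5+3+10 = 41
… (46 more)
Hub→P1→P4→P5→P2→P3→Hub: 7+3+8+5+2+10 = 35  ← best
The minimum is 35.
One optimal route: Hub → P1 → P4 → P5 → P2 → P3 → Hub (or its reverse).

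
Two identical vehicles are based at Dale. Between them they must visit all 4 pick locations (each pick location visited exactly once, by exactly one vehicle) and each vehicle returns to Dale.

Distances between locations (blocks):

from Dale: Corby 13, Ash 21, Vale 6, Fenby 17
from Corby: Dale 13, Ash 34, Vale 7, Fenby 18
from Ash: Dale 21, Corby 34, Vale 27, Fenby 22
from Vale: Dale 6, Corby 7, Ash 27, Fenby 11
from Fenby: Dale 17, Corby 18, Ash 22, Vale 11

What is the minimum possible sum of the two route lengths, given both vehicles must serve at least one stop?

86 blocks — the smallest possible combined total.

Try each way of splitting the stops between the two vehicles (each non-empty) and, for each split, find the best tour for each vehicle:
  {Corby} + {Ash, Vale, Fenby}: 26 + 60 = 86
  {Ash} + {Corby, Vale, Fenby}: 42 + 48 = 90
  {Corby, Ash} + {Vale, Fenby}: 68 + 34 = 102
  {Vale} + {Corby, Ash, Fenby}: 12 + 74 = 86
  {Corby, Vale} + {Ash, Fenby}: 26 + 60 = 86
  {Ash, Vale} + {Corby, Fenby}: 54 + 48 = 102
  … (7 splits in total)
Best: vehicle 1 Dale → Corby → Dale = 26; vehicle 2 Dale → Ash → Fenby → Vale → Dale = 60; combined 86.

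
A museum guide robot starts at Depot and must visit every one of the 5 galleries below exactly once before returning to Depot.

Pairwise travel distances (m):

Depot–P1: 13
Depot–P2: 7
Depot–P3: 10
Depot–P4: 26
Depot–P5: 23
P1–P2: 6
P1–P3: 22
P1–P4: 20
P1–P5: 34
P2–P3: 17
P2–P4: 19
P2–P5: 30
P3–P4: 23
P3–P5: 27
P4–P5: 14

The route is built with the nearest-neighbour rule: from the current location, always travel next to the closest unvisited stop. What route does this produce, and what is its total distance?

84 m along Depot → P2 → P1 → P4 → P5 → P3 → Depot.

From Depot: distances to unvisited — P2=7, P3=10, P1=13, P5=23, P4=26. Nearest is P2 (7).
From P2: distances to unvisited — P1=6, P3=17, P4=19, P5=30. Nearest is P1 (6).
From P1: distances to unvisited — P4=20, P3=22, P5=34. Nearest is P4 (20).
From P4: distances to unvisited — P5=14, P3=23. Nearest is P5 (14).
From P5: distances to unvisited — P3=27. Nearest is P3 (27).
Return P3→Depot: 10.
Total = 7 + 6 + 20 + 14 + 27 + 10 = 84.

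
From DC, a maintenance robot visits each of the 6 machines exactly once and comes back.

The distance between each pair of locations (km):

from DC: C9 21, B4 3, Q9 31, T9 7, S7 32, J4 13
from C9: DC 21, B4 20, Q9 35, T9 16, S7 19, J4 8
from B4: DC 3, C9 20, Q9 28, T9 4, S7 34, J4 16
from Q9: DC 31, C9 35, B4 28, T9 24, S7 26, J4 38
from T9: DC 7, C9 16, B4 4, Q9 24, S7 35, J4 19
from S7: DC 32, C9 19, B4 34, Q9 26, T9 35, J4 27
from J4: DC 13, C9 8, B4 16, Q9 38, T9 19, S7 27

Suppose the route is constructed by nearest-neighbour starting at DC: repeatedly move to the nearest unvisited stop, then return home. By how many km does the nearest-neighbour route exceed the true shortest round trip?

From DC: B4=3, T9=7, J4=13, C9=21, Q9=31, S7=32 → choose B4 (3).
From B4: T9=4, J4=16, C9=20, Q9=28, S7=34 → choose T9 (4).
From T9: C9=16, J4=19, Q9=24, S7=35 → choose C9 (16).
From C9: J4=8, S7=19, Q9=35 → choose J4 (8).
From J4: S7=27, Q9=38 → choose S7 (27).
From S7: Q9=26 → choose Q9 (26).
NN route DC → B4 → T9 → C9 → J4 → S7 → Q9 → DC costs 115.
Optimal: DC → B4 → T9 → Q9 → S7 → C9 → J4 → DC costs 97 (by enumerating all 360 distinct tours).
Excess = 115 − 97 = 18.

18 km longer than the optimal tour.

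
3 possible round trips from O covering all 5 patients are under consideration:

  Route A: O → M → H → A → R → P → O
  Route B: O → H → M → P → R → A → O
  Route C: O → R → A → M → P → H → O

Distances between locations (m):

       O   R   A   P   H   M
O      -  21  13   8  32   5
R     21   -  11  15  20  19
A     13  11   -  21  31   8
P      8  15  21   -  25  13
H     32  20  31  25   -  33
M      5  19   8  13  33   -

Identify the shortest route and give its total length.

103 m — Route A is the shortest.

Route A: 5 + 33 + 31 + 11 + 15 + 8 = 103
Route B: 32 + 33 + 13 + 15 + 11 + 13 = 117
Route C: 21 + 11 + 8 + 13 + 25 + 32 = 110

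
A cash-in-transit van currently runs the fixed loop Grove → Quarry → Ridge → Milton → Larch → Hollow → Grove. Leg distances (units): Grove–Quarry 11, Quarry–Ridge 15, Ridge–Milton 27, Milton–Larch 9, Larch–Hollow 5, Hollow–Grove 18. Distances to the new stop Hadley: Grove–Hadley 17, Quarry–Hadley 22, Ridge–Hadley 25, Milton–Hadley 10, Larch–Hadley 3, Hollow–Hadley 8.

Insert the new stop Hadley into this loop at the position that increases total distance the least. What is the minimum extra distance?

Minimum extra distance: 4, inserting Hadley between Milton and Larch.

Insertion cost between consecutive stops i–j is d(i,Hadley) + d(Hadley,j) − d(i,j):
  between Grove and Quarry: 17 + 22 − 11 = 28
  between Quarry and Ridge: 22 + 25 − 15 = 32
  between Ridge and Milton: 25 + 10 − 27 = 8
  between Milton and Larch: 10 + 3 − 9 = 4
  between Larch and Hollow: 3 + 8 − 5 = 6
  between Hollow and Grove: 8 + 17 − 18 = 7
Cheapest insertion is between Milton and Larch, adding 4.
New total = 85 + 4 = 89.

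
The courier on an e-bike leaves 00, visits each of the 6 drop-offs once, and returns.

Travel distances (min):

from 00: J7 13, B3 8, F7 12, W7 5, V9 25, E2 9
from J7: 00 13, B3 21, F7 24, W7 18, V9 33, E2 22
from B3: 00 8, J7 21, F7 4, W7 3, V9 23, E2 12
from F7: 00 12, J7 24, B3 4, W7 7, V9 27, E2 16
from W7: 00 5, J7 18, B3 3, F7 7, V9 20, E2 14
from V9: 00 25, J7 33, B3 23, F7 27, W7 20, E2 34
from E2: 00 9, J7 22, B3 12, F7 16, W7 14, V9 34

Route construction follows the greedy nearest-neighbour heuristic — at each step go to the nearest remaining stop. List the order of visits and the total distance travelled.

From 00: distances to unvisited — W7=5, B3=8, E2=9, F7=12, J7=13, V9=25. Nearest is W7 (5).
From W7: distances to unvisited — B3=3, F7=7, E2=14, J7=18, V9=20. Nearest is B3 (3).
From B3: distances to unvisited — F7=4, E2=12, J7=21, V9=23. Nearest is F7 (4).
From F7: distances to unvisited — E2=16, J7=24, V9=27. Nearest is E2 (16).
From E2: distances to unvisited — J7=22, V9=34. Nearest is J7 (22).
From J7: distances to unvisited — V9=33. Nearest is V9 (33).
Return V9→00: 25.
Total = 5 + 3 + 4 + 16 + 22 + 33 + 25 = 108.

Nearest-neighbour total = 108 min; route 00 → W7 → B3 → F7 → E2 → J7 → V9 → 00.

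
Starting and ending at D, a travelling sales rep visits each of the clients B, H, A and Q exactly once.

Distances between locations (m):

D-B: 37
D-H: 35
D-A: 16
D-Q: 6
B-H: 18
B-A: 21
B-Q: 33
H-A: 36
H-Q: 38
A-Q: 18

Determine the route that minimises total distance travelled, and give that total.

D→B→H→A→Q→D: 37+18+36+18+6 = 115
D→B→H→Q→A→D: 37+18+38+18+16 = 127
D→B→A→H→Q→D: 37+21+36+38+6 = 138
D→B→A→Q→H→D: 37+21+18+38+35 = 149
D→B→Q→H→A→D: 37+33+38+36+16 = 160
D→B→Q→A→H→D: 37+33+18+36+35 = 159
D→H→B→A→Q→D: 35+18+21+18+6 = 98
D→H→B→Q→A→D: 35+18+33+18+16 = 120
D→H→A→B→Q→D: 35+36+21+33+6 = 131
D→H→Q→B→A→D: 35+38+33+21+16 = 143
D→A→B→H→Q→D: 16+21+18+38+6 = 99
D→A→H→B→Q→D: 16+36+18+33+6 = 109
The minimum is 98.
One optimal route: D → H → B → A → Q → D (or its reverse).

98 m — the shortest possible round trip.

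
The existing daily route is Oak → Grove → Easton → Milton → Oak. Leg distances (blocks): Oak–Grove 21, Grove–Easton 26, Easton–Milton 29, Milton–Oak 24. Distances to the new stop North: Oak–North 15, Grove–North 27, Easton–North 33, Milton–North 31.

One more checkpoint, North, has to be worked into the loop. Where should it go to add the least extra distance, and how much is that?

+21 blocks — insert North between Oak and Grove.

Insertion cost between consecutive stops i–j is d(i,North) + d(North,j) − d(i,j):
  between Oak and Grove: 15 + 27 − 21 = 21
  between Grove and Easton: 27 + 33 − 26 = 34
  between Easton and Milton: 33 + 31 − 29 = 35
  between Milton and Oak: 31 + 15 − 24 = 22
Cheapest insertion is between Oak and Grove, adding 21.
New total = 100 + 21 = 121.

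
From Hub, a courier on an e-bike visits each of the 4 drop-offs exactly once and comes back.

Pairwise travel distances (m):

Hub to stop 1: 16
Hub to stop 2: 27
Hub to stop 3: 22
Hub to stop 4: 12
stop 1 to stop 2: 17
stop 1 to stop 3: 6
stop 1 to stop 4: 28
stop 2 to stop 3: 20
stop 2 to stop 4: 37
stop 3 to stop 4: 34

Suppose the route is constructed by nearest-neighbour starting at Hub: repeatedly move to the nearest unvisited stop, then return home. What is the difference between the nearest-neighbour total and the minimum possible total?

From Hub: stop 4=12, stop 1=16, stop 3=22, stop 2=27 → choose stop 4 (12).
From stop 4: stop 1=28, stop 3=34, stop 2=37 → choose stop 1 (28).
From stop 1: stop 3=6, stop 2=17 → choose stop 3 (6).
From stop 3: stop 2=20 → choose stop 2 (20).
NN route Hub → stop 4 → stop 1 → stop 3 → stop 2 → Hub costs 93.
Optimal: Hub → stop 1 → stop 3 → stop 2 → stop 4 → Hub costs 91 (by enumerating all 12 distinct tours).
Excess = 93 − 91 = 2.

2 m longer than the optimal tour.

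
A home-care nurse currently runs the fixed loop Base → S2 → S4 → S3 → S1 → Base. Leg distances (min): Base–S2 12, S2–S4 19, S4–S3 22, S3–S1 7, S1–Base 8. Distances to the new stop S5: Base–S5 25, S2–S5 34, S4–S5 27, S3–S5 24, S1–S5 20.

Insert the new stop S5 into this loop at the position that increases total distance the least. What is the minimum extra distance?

Insertion cost between consecutive stops i–j is d(i,S5) + d(S5,j) − d(i,j):
  between Base and S2: 25 + 34 − 12 = 47
  between S2 and S4: 34 + 27 − 19 = 42
  between S4 and S3: 27 + 24 − 22 = 29
  between S3 and S1: 24 + 20 − 7 = 37
  between S1 and Base: 20 + 25 − 8 = 37
Cheapest insertion is between S4 and S3, adding 29.
New total = 68 + 29 = 97.

Minimum extra distance: 29 min, inserting S5 between S4 and S3.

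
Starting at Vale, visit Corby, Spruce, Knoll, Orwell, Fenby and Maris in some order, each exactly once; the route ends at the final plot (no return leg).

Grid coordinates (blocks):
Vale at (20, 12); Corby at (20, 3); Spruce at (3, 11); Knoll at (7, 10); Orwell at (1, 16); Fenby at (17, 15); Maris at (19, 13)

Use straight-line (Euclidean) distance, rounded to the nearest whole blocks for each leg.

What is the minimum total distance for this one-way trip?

40 blocks — the minimum one-way total.

There are 6! = 720 possible orderings.
Vale→Corby→Spruce→Knoll→Orwell→Fenby→Maris: 9+19+4+8+16+3 = 59
Vale→Corby→Spruce→Knoll→Orwell→Maris→Fenby: 9+19+4+8+18+3 = 61
Vale→Corby→Spruce→Knoll→Fenby→Orwell→Maris: 9+19+4+11+16+18 = 77
Vale→Corby→Spruce→Knoll→Fenby→Maris→Orwell: 9+19+4+11+3+18 = 64
Vale→Corby→Spruce→Knoll→Maris→Orwell→Fenby: 9+19+4+12+18+16 = 78
Vale→Corby→Spruce→Knoll→Maris→Fenby→Orwell: 9+19+4+12+3+16 = 63
Vale→Corby→Spruce→Orwell→Knoll→Fenby→Maris: 9+19+5+8+11+3 = 55
Vale→Corby→Spruce→Orwell→Knoll→Maris→Fenby: 9+19+5+8+12+3 = 56
… (712 more)
Vale→Maris→Fenby→Corby→Knoll→Spruce→Orwell: 1+3+12+15+4+5 = 40  ← best
The minimum is 40.
One shortest path: Vale → Maris → Fenby → Corby → Knoll → Spruce → Orwell.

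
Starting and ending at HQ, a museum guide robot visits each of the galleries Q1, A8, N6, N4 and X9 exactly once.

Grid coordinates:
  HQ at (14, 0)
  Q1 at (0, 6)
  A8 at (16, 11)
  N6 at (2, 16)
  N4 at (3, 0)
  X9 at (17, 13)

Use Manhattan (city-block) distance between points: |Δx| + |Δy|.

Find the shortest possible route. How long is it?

Shortest round trip = 66.

HQ-Q1-A8-N6-N4-X9-HQ: 20+21+19+17+27+16 = 120
HQ-Q1-A8-N6-X9-N4-HQ: 20+21+19+18+27+11 = 116
HQ-Q1-A8-N4-N6-X9-HQ: 20+21+24+17+18+16 = 116
HQ-Q1-A8-N4-X9-N6-HQ: 20+21+24+27+18+28 = 138
HQ-Q1-A8-X9-N6-N4-HQ: 20+21+3+18+17+11 = 90
HQ-Q1-A8-X9-N4-N6-HQ: 20+21+3+27+17+28 = 116
HQ-Q1-N6-A8-N4-X9-HQ: 20+12+19+24+27+16 = 118
HQ-Q1-N6-A8-X9-N4-HQ: 20+12+19+3+27+11 = 92
HQ-Q1-N6-N4-A8-X9-HQ: 20+12+17+24+3+16 = 92
HQ-Q1-N6-N4-X9-A8-HQ: 20+12+17+27+3+13 = 92
HQ-Q1-N6-X9-A8-N4-HQ: 20+12+18+3+24+11 = 88
HQ-Q1-N6-X9-N4-A8-HQ: 20+12+18+27+24+13 = 114
HQ-Q1-N4-A8-N6-X9-HQ: 20+9+24+19+18+16 = 106
HQ-Q1-N4-A8-X9-N6-HQ: 20+9+24+3+18+28 = 102
… (46 more)
HQ-A8-X9-N6-Q1-N4-HQ: 13+3+18+12+9+11 = 66  ← best
The minimum is 66.
One optimal route: HQ → A8 → X9 → N6 → Q1 → N4 → HQ (or its reverse).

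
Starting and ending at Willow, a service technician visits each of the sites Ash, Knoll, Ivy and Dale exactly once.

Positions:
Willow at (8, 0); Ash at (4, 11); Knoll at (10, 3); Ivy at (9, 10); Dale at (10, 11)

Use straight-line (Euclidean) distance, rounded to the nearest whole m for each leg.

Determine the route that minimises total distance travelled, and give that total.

There are 12 distinct closed tours to check (reversals are equivalent).
Willow → Ash → Knoll → Ivy → Dale → Willow: 12+10+7+1+11 = 41
Willow → Ash → Knoll → Dale → Ivy → Willow: 12+10+8+1+10 = 41
Willow → Ash → Ivy → Knoll → Dale → Willow: 12+5+7+8+11 = 43
Willow → Ash → Ivy → Dale → Knoll → Willow: 12+5+1+8+4 = 30
Willow → Ash → Dale → Knoll → Ivy → Willow: 12+6+8+7+10 = 43
Willow → Ash → Dale → Ivy → Knoll → Willow: 12+6+1+7+4 = 30
Willow → Knoll → Ash → Ivy → Dale → Willow: 4+10+5+1+11 = 31
Willow → Knoll → Ash → Dale → Ivy → Willow: 4+10+6+1+10 = 31
Willow → Knoll → Ivy → Ash → Dale → Willow: 4+7+5+6+11 = 33
Willow → Knoll → Dale → Ash → Ivy → Willow: 4+8+6+5+10 = 33
Willow → Ivy → Ash → Knoll → Dale → Willow: 10+5+10+8+11 = 44
Willow → Ivy → Knoll → Ash → Dale → Willow: 10+7+10+6+11 = 44
The minimum is 30.
One optimal route: Willow → Ash → Ivy → Dale → Knoll → Willow (or its reverse).

30 m — the shortest possible round trip.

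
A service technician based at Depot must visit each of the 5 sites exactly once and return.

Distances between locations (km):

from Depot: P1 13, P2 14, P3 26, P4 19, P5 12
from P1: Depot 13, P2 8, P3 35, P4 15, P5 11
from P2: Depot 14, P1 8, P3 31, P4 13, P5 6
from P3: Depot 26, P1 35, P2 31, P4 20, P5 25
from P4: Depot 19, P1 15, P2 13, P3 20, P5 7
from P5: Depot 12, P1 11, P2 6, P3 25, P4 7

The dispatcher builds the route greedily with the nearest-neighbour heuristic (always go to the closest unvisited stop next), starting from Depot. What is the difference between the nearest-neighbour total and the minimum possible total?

7 km longer than the optimal tour.

From Depot: P5=12, P1=13, P2=14, P4=19, P3=26 → choose P5 (12).
From P5: P2=6, P4=7, P1=11, P3=25 → choose P2 (6).
From P2: P1=8, P4=13, P3=31 → choose P1 (8).
From P1: P4=15, P3=35 → choose P4 (15).
From P4: P3=20 → choose P3 (20).
NN route Depot → P5 → P2 → P1 → P4 → P3 → Depot costs 87.
Optimal: Depot → P1 → P2 → P5 → P4 → P3 → Depot costs 80 (by enumerating all 60 distinct tours).
Excess = 87 − 80 = 7.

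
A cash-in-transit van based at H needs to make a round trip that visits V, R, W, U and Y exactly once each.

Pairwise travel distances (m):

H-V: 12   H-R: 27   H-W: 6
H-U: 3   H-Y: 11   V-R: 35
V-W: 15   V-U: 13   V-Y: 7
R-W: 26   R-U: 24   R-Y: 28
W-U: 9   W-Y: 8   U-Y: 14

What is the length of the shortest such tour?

Shortest round trip = 80 m.

With 5 stops there are 5!/2 = 60 distinct round trips (a route and its reverse cost the same).
H-V-R-W-U-Y-H: 12+35+26+9+14+11 = 107
H-V-R-W-Y-U-H: 12+35+26+8+14+3 = 98
H-V-R-U-W-Y-H: 12+35+24+9+8+11 = 99
H-V-R-U-Y-W-H: 12+35+24+14+8+6 = 99
H-V-R-Y-W-U-H: 12+35+28+8+9+3 = 95
H-V-R-Y-U-W-H: 12+35+28+14+9+6 = 104
H-V-W-R-U-Y-H: 12+15+26+24+14+11 = 102
H-V-W-R-Y-U-H: 12+15+26+28+14+3 = 98
H-V-W-U-R-Y-H: 12+15+9+24+28+11 = 99
H-V-W-U-Y-R-H: 12+15+9+14+28+27 = 105
H-V-W-Y-R-U-H: 12+15+8+28+24+3 = 90
H-V-W-Y-U-R-H: 12+15+8+14+24+27 = 100
H-V-U-R-W-Y-H: 12+13+24+26+8+11 = 94
H-V-U-R-Y-W-H: 12+13+24+28+8+6 = 91
… (46 more)
H-V-Y-W-R-U-H: 12+7+8+26+24+3 = 80  ← best
The minimum is 80.
One optimal route: H → V → Y → W → R → U → H (or its reverse).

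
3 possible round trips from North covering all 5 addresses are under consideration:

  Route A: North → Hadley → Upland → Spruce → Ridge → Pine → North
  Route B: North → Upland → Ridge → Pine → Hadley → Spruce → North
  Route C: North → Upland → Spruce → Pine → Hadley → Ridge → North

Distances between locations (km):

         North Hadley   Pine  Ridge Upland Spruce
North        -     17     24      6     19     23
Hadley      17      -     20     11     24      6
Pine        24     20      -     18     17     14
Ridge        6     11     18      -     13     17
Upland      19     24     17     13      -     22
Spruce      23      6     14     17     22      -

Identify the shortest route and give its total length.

92 km — Route C is the shortest.

Route A: 17 + 24 + 22 + 17 + 18 + 24 = 122
Route B: 19 + 13 + 18 + 20 + 6 + 23 = 99
Route C: 19 + 22 + 14 + 20 + 11 + 6 = 92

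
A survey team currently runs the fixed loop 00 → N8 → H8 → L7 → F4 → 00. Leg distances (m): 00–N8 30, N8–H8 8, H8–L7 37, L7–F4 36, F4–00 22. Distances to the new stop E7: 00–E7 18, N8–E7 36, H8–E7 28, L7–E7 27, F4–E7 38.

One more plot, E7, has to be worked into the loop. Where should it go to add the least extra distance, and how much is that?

Adding 18 m by placing E7 on the H8–L7 leg.

Insertion cost between consecutive stops i–j is d(i,E7) + d(E7,j) − d(i,j):
  between 00 and N8: 18 + 36 − 30 = 24
  between N8 and H8: 36 + 28 − 8 = 56
  between H8 and L7: 28 + 27 − 37 = 18
  between L7 and F4: 27 + 38 − 36 = 29
  between F4 and 00: 38 + 18 − 22 = 34
Cheapest insertion is between H8 and L7, adding 18.
New total = 133 + 18 = 151.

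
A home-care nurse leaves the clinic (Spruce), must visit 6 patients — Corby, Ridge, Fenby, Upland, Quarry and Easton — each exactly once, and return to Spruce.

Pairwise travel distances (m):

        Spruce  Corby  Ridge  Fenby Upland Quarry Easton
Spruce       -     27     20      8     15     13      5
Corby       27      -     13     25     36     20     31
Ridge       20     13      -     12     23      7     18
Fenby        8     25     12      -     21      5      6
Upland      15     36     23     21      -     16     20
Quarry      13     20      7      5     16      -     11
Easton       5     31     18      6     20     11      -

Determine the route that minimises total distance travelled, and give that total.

Shortest round trip = 87 m.

Spruce-Corby-Ridge-Fenby-Upland-Quarry-Easton-Spruce: 27+13+12+21+16+11+5 = 105
Spruce-Corby-Ridge-Fenby-Upland-Easton-Quarry-Spruce: 27+13+12+21+20+11+13 = 117
Spruce-Corby-Ridge-Fenby-Quarry-Upland-Easton-Spruce: 27+13+12+5+16+20+5 = 98
Spruce-Corby-Ridge-Fenby-Quarry-Easton-Upland-Spruce: 27+13+12+5+11+20+15 = 103
Spruce-Corby-Ridge-Fenby-Easton-Upland-Quarry-Spruce: 27+13+12+6+20+16+13 = 107
Spruce-Corby-Ridge-Fenby-Easton-Quarry-Upland-Spruce: 27+13+12+6+11+16+15 = 100
Spruce-Corby-Ridge-Upland-Fenby-Quarry-Easton-Spruce: 27+13+23+21+5+11+5 = 105
Spruce-Corby-Ridge-Upland-Fenby-Easton-Quarry-Spruce: 27+13+23+21+6+11+13 = 114
… (352 more)
Spruce-Upland-Corby-Ridge-Quarry-Fenby-Easton-Spruce: 15+36+13+7+5+6+5 = 87  ← best
The minimum is 87.
One optimal route: Spruce → Upland → Corby → Ridge → Quarry → Fenby → Easton → Spruce (or its reverse).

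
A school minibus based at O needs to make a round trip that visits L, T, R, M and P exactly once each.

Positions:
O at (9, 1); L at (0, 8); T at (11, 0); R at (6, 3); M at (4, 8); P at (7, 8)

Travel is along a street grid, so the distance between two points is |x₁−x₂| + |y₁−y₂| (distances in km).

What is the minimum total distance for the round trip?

With 5 stops there are 5!/2 = 60 distinct round trips (a route and its reverse cost the same).
O→L→T→R→M→P→O: 16+19+8+7+3+9 = 62
O→L→T→R→P→M→O: 16+19+8+6+3+12 = 64
O→L→T→M→R→P→O: 16+19+15+7+6+9 = 72
O→L→T→M→P→R→O: 16+19+15+3+6+5 = 64
O→L→T→P→R→M→O: 16+19+12+6+7+12 = 72
O→L→T→P→M→R→O: 16+19+12+3+7+5 = 62
O→L→R→T→M→P→O: 16+11+8+15+3+9 = 62
O→L→R→T→P→M→O: 16+11+8+12+3+12 = 62
O→L→R→M→T→P→O: 16+11+7+15+12+9 = 70
O→L→R→M→P→T→O: 16+11+7+3+12+3 = 52
O→L→R→P→T→M→O: 16+11+6+12+15+12 = 72
O→L→R→P→M→T→O: 16+11+6+3+15+3 = 54
O→L→M→T→R→P→O: 16+4+15+8+6+9 = 58
O→L→M→T→P→R→O: 16+4+15+12+6+5 = 58
… (46 more)
O→T→R→L→M→P→O: 3+8+11+4+3+9 = 38  ← best
The minimum is 38.
One optimal route: O → T → R → L → M → P → O (or its reverse).

38 km — the shortest possible round trip.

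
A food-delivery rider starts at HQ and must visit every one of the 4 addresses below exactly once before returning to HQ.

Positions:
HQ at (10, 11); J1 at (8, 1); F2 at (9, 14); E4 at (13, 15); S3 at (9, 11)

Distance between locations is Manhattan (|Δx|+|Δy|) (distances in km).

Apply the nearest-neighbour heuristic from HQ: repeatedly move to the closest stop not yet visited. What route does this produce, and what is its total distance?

40 km along HQ → S3 → F2 → E4 → J1 → HQ.

From HQ: distances to unvisited — S3=1, F2=4, E4=7, J1=12. Nearest is S3 (1).
From S3: distances to unvisited — F2=3, E4=8, J1=11. Nearest is F2 (3).
From F2: distances to unvisited — E4=5, J1=14. Nearest is E4 (5).
From E4: distances to unvisited — J1=19. Nearest is J1 (19).
Return J1→HQ: 12.
Total = 1 + 3 + 5 + 19 + 12 = 40.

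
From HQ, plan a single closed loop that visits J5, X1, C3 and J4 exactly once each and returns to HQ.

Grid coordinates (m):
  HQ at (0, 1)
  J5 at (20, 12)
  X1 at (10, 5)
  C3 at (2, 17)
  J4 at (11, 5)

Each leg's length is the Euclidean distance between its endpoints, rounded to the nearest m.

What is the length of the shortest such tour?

HQ → J5 → X1 → C3 → J4 → HQ: 23+12+14+15+12 = 76
HQ → J5 → X1 → J4 → C3 → HQ: 23+12+1+15+16 = 67
HQ → J5 → C3 → X1 → J4 → HQ: 23+19+14+1+12 = 69
HQ → J5 → C3 → J4 → X1 → HQ: 23+19+15+1+11 = 69
HQ → J5 → J4 → X1 → C3 → HQ: 23+11+1+14+16 = 65
HQ → J5 → J4 → C3 → X1 → HQ: 23+11+15+14+11 = 74
HQ → X1 → J5 → C3 → J4 → HQ: 11+12+19+15+12 = 69
HQ → X1 → J5 → J4 → C3 → HQ: 11+12+11+15+16 = 65
HQ → X1 → C3 → J5 → J4 → HQ: 11+14+19+11+12 = 67
HQ → X1 → J4 → J5 → C3 → HQ: 11+1+11+19+16 = 58
HQ → C3 → J5 → X1 → J4 → HQ: 16+19+12+1+12 = 60
HQ → C3 → X1 → J5 → J4 → HQ: 16+14+12+11+12 = 65
The minimum is 58.
One optimal route: HQ → X1 → J4 → J5 → C3 → HQ (or its reverse).

Shortest round trip = 58 m.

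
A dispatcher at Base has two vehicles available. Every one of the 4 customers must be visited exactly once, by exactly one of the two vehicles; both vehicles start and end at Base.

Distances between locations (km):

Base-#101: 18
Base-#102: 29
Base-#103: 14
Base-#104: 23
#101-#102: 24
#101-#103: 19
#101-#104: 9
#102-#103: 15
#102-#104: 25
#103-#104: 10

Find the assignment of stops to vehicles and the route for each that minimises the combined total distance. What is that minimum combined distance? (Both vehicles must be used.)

There are 2^3 − 1 = 7 ways to divide the 4 stops into two non-empty groups. For each, the best each vehicle can do is its own shortest tour through its group:
  {#101} + {#102, #103, #104}: 36 + 77 = 113
  {#102} + {#101, #103, #104}: 58 + 51 = 109
  {#101, #102} + {#103, #104}: 71 + 47 = 118
  {#103} + {#101, #102, #104}: 28 + 81 = 109
  {#101, #103} + {#102, #104}: 51 + 77 = 128
  {#102, #103} + {#101, #104}: 58 + 50 = 108
  … (7 splits in total)
Best: vehicle 1 Base → #102 → #103 → Base = 58; vehicle 2 Base → #101 → #104 → Base = 50; combined 108.

Minimum combined distance: 108 km.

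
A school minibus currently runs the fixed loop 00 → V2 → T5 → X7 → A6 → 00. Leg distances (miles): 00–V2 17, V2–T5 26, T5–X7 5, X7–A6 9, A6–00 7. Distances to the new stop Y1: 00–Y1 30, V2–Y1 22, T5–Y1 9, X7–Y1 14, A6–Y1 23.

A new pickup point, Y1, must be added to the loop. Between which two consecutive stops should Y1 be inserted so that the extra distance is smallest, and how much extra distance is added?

Insertion cost between consecutive stops i–j is d(i,Y1) + d(Y1,j) − d(i,j):
  between 00 and V2: 30 + 22 − 17 = 35
  between V2 and T5: 22 + 9 − 26 = 5
  between T5 and X7: 9 + 14 − 5 = 18
  between X7 and A6: 14 + 23 − 9 = 28
  between A6 and 00: 23 + 30 − 7 = 46
Cheapest insertion is between V2 and T5, adding 5.
New total = 64 + 5 = 69.

+5 miles — insert Y1 between V2 and T5.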